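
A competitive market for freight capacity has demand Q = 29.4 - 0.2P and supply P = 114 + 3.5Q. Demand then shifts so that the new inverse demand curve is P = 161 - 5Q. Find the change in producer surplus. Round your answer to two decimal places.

27.13

Rewriting demand in inverse form: P = 147 - 5Q.
Initial equilibrium: Q_0 = 3.8824, P_0 = 127.5882; CS_0 = (1/2)(3.8824)(19.4118) = 37.6817, PS_0 = (1/2)(3.8824)(13.5882) = 26.3772.
New equilibrium: 161 - 5Q = 114 + 3.5Q gives Q_1 = 5.5294, P_1 = 133.3529; CS_1 = 76.436, PS_1 = 53.5052.
Change in producer surplus = 53.5052 - 26.3772 = 27.128.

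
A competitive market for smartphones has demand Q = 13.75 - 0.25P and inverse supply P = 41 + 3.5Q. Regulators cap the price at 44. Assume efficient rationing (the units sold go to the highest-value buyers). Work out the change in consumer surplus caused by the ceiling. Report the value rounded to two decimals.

0.99

Rewriting demand in inverse form: P = 55 - 4Q.
Free-market equilibrium: 55 - 4Q = 41 + 3.5Q gives Q* = 1.8667, P* = 47.5333.
At P = 44, sellers supply (44 - 41)/3.5 = 0.8571 while buyers want more, so the quantity traded is 0.8571 at price 44.
CS goes from (1/2)(1.8667)(7.4667) = 6.9689 to 7.9592 (computed as (55 - 44)(0.8571) - (1/2)(4)(0.8571)^2), a change of 0.9903.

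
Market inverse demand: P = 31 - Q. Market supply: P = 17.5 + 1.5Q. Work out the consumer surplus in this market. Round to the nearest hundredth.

14.58

Setting demand equal to supply, 13.5 = 2.5Q, so Q* = 5.4 and P* = 25.6.
Consumer surplus is the triangle under demand above P*: (1/2)(5.4)(31 - 25.6) = (1/2)(5.4)(5.4) = 14.58.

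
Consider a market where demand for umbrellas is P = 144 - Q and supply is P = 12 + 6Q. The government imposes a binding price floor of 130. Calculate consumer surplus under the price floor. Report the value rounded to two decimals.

98.00

Free-market equilibrium: 144 - Q = 12 + 6Q gives Q* = 18.8571, P* = 125.1429.
At the floor price 130, quantity demanded is (144 - 130)/1 = 14; demand is the short side, so Q = 14 trades at P = 130.
CS is the triangle under demand above 130: (1/2)(14)(144 - 130) = 98.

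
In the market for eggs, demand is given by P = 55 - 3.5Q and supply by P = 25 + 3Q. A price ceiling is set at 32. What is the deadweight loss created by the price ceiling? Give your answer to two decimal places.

Without the control, 55 - 3.5Q = 25 + 3Q so Q* = 4.6154 and P* = 38.8462.
At the ceiling price 32, quantity supplied is (32 - 25)/3 = 2.3333; supply is the short side, so Q = 2.3333 trades at P = 32.
At Q = 2.3333 the demand price is 46.8333 and the supply price is 32. Deadweight loss is the triangle between the curves from 2.3333 to 4.6154: (1/2)(46.8333 - 32)(4.6154 - 2.3333) = 16.9252.

16.93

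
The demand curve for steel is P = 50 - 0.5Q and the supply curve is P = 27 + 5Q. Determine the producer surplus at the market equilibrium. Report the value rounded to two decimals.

Equilibrium: 50 - 0.5Q = 27 + 5Q, so Q* = 4.1818 and P* = 47.9091.
The supply curve's price intercept is 27, so PS = (1/2)(Q*)(P* - 27) = (1/2)(4.1818)(20.9091) = 43.719.

43.72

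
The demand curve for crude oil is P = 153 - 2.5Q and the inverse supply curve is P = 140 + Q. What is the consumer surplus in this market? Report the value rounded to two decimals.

17.24

Equilibrium: 153 - 2.5Q = 140 + Q, so Q* = 3.7143 and P* = 143.7143.
The demand choke price is 153, so CS = (1/2)(Q*)(153 - P*) = (1/2)(3.7143)(9.2857) = 17.2449.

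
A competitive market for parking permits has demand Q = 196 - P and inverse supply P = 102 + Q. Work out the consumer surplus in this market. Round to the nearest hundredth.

1104.50

Rewriting demand in inverse form: P = 196 - Q.
Setting demand equal to supply, 94 = 2Q, so Q* = 47 and P* = 149.
CS is the area between the demand curve and P* from 0 to Q*: (1/2)(47)(47) = 1104.5.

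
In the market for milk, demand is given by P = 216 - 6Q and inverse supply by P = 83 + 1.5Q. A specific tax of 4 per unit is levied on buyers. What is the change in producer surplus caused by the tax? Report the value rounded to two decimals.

-13.97

Pre-tax equilibrium: 216 - 6Q = 83 + 1.5Q gives Q* = 17.7333, P* = 109.6.
A tax on buyers shifts demand down by 4: (216 - 4) - 6Q = 83 + 1.5Q, so Q_t = 17.2. Buyers pay P_b = 112.8; sellers receive P_s = P_b - 4 = 108.8.
PS falls from (1/2)(17.7333)(26.6) = 235.8533 to (1/2)(17.2)(25.8) = 221.88, a change of -13.9733.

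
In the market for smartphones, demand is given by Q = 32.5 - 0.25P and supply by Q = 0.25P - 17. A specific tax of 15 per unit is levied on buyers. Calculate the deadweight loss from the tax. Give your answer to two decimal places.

14.06

Rewriting demand in inverse form: P = 130 - 4Q.
Rewriting supply in inverse form: P = 68 + 4Q.
Pre-tax equilibrium: 130 - 4Q = 68 + 4Q gives Q* = 7.75, P* = 99.
A tax on buyers shifts demand down by 15: (130 - 15) - 4Q = 68 + 4Q, so Q_t = 5.875. Buyers pay P_b = 106.5; sellers receive P_s = P_b - 15 = 91.5.
Deadweight loss is the triangle between the curves from Q_t to Q*: (1/2)(7.75 - 5.875)(15) = 14.0625.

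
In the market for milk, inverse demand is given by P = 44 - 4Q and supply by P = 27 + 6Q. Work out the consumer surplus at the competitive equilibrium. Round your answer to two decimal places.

5.78

Equilibrium: 44 - 4Q = 27 + 6Q, so Q* = 1.7 and P* = 37.2.
Consumer surplus is the triangle under demand above P*: (1/2)(1.7)(44 - 37.2) = (1/2)(1.7)(6.8) = 5.78.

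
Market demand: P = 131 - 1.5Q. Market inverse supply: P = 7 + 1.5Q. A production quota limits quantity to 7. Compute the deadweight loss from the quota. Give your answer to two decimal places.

Without the quota, 131 - 1.5Q = 7 + 1.5Q gives Q* = 41.3333.
At Q = 7 the demand price is 131 - 1.5(7) = 120.5 and the supply price is 7 + 1.5(7) = 17.5.
DWL = (1/2)(gap between curves at 7) x (Q* - 7) = (1/2)(103)(34.3333) = 1768.1667.

1768.17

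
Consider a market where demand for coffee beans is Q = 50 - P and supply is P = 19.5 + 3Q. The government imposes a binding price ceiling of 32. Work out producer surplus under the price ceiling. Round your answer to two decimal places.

26.04

Rewriting demand in inverse form: P = 50 - Q.
Without the control, 50 - Q = 19.5 + 3Q so Q* = 7.625 and P* = 42.375.
At P = 32, sellers supply (32 - 19.5)/3 = 4.1667 while buyers want more, so the quantity traded is 4.1667 at price 32.
PS is the triangle above supply below 32: (1/2)(4.1667)(32 - 19.5) = 26.0417.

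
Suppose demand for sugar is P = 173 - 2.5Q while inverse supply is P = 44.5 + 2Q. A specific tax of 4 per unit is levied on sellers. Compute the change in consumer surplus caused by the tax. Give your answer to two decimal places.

Pre-tax equilibrium: 173 - 2.5Q = 44.5 + 2Q gives Q* = 28.5556, P* = 101.6111.
A tax on sellers shifts supply up by 4: 173 - 2.5Q = 44.5 + 2Q + 4, so Q_t = 27.6667. Buyers pay P_b = 103.8333; sellers receive P_s = P_b - 4 = 99.8333.
CS falls from (1/2)(28.5556)(71.3889) = 1019.2747 to (1/2)(27.6667)(69.1667) = 956.8056, a change of -62.4691.

-62.47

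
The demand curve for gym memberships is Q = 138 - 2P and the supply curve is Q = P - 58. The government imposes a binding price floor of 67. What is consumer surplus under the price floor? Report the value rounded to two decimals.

Rewriting demand in inverse form: P = 69 - 0.5Q.
Rewriting supply in inverse form: P = 58 + Q.
Free-market equilibrium: 69 - 0.5Q = 58 + Q gives Q* = 7.3333, P* = 65.3333.
At P = 67, buyers demand (69 - 67)/0.5 = 4 while sellers would supply more, so the quantity traded is 4 at price 67.
CS is the triangle under demand above 67: (1/2)(4)(69 - 67) = 4.

4.00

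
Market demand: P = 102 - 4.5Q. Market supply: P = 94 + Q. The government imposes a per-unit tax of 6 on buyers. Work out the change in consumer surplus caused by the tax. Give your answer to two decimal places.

Pre-tax equilibrium: 102 - 4.5Q = 94 + Q gives Q* = 1.4545, P* = 95.4545.
With the tax, buyers' net willingness to pay falls by 6: (102 - 6) - 4.5Q = 94 + Q, so Q_t = 0.3636. Buyers pay P_b = 100.3636; sellers receive P_s = P_b - 6 = 94.3636.
CS falls from (1/2)(1.4545)(6.5455) = 4.7603 to (1/2)(0.3636)(1.6364) = 0.2975, a change of -4.4628.

-4.46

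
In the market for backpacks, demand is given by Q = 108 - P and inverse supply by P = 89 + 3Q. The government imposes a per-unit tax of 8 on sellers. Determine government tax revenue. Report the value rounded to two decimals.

Rewriting demand in inverse form: P = 108 - Q.
Pre-tax equilibrium: 108 - Q = 89 + 3Q gives Q* = 4.75, P* = 103.25.
With the tax, sellers need 8 more per unit: 108 - Q = 89 + 3Q + 8, so Q_t = 2.75. Buyers pay P_b = 105.25; sellers receive P_s = P_b - 8 = 97.25.
Revenue is the tax times quantity traded: 8 x 2.75 = 22.

22.00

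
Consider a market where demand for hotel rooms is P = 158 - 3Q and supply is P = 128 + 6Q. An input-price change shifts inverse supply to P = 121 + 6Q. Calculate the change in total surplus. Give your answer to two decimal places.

26.06

Initial equilibrium: Q_0 = 3.3333, P_0 = 148; CS_0 = (1/2)(3.3333)(10) = 16.6667, PS_0 = (1/2)(3.3333)(20) = 33.3333.
New equilibrium: 158 - 3Q = 121 + 6Q gives Q_1 = 4.1111, P_1 = 145.6667; CS_1 = 25.3519, PS_1 = 50.7037.
Change in total surplus = (25.3519 + 50.7037) - (16.6667 + 33.3333) = 26.0556.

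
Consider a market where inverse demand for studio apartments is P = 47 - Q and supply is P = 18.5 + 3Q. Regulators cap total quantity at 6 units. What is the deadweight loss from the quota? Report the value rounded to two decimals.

2.53

Unrestricted equilibrium: Q* = (47 - 18.5)/(1 + 3) = 7.125.
At Q = 6 the demand price is 47 - (6) = 41 and the supply price is 18.5 + 3(6) = 36.5.
DWL = (1/2)(gap between curves at 6) x (Q* - 6) = (1/2)(4.5)(1.125) = 2.5312.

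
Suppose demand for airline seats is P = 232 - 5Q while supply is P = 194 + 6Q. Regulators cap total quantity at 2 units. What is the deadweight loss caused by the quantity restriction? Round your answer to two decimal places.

11.64

Without the quota, 232 - 5Q = 194 + 6Q gives Q* = 3.4545.
At Q = 2 the demand price is 232 - 5(2) = 222 and the supply price is 194 + 6(2) = 206.
Deadweight loss is the triangle between the curves from 2 to 3.4545: (1/2)(222 - 206)(3.4545 - 2) = 11.6364.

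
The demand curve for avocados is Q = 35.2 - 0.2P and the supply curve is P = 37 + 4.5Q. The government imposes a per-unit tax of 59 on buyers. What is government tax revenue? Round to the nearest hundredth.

Rewriting demand in inverse form: P = 176 - 5Q.
Pre-tax equilibrium: 176 - 5Q = 37 + 4.5Q gives Q* = 14.6316, P* = 102.8421.
A tax on buyers shifts demand down by 59: (176 - 59) - 5Q = 37 + 4.5Q, so Q_t = 8.4211. Buyers pay P_b = 133.8947; sellers receive P_s = P_b - 59 = 74.8947.
Revenue is the tax times quantity traded: 59 x 8.4211 = 496.8421.

496.84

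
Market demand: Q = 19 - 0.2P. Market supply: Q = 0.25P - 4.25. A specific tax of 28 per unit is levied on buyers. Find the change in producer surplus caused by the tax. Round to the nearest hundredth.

-88.49

Rewriting demand in inverse form: P = 95 - 5Q.
Rewriting supply in inverse form: P = 17 + 4Q.
Without the tax, 95 - 5Q = 17 + 4Q so Q* = 8.6667 and P* = 51.6667.
With the tax, buyers' net willingness to pay falls by 28: (95 - 28) - 5Q = 17 + 4Q, so Q_t = 5.5556. Buyers pay P_b = 67.2222; sellers receive P_s = P_b - 28 = 39.2222.
PS falls from (1/2)(8.6667)(34.6667) = 150.2222 to (1/2)(5.5556)(22.2222) = 61.7284, a change of -88.4938.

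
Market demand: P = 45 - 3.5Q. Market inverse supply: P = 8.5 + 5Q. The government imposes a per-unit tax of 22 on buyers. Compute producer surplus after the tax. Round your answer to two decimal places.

7.28

Pre-tax equilibrium: 45 - 3.5Q = 8.5 + 5Q gives Q* = 4.2941, P* = 29.9706.
A tax on buyers shifts demand down by 22: (45 - 22) - 3.5Q = 8.5 + 5Q, so Q_t = 1.7059. Buyers pay P_b = 39.0294; sellers receive P_s = P_b - 22 = 17.0294.
Producer surplus is the triangle above supply below P_s: (1/2)(1.7059)(17.0294 - 8.5) = 7.2751.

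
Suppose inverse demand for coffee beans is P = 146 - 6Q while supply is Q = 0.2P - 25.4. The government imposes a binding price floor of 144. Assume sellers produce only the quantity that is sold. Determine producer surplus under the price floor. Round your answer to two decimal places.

5.39

Rewriting supply in inverse form: P = 127 + 5Q.
Without the control, 146 - 6Q = 127 + 5Q so Q* = 1.7273 and P* = 135.6364.
At the floor price 144, quantity demanded is (146 - 144)/6 = 0.3333; demand is the short side, so Q = 0.3333 trades at P = 144.
The supply price at Q = 0.3333 is 128.6667. PS is the trapezoid between 144 and supply over [0, 0.3333]: (1/2)[(144 - 127) + (144 - 128.6667)](0.3333) = 5.3889.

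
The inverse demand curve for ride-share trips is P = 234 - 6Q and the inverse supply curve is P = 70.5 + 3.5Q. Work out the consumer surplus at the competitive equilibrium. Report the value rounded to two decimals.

Equilibrium: 234 - 6Q = 70.5 + 3.5Q, so Q* = 17.2105 and P* = 130.7368.
Consumer surplus is the triangle under demand above P*: (1/2)(17.2105)(234 - 130.7368) = (1/2)(17.2105)(103.2632) = 888.6066.

888.61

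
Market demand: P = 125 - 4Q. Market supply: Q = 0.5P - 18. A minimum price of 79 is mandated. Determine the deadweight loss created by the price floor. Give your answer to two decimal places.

Rewriting supply in inverse form: P = 36 + 2Q.
Free-market equilibrium: 125 - 4Q = 36 + 2Q gives Q* = 14.8333, P* = 65.6667.
At the floor price 79, quantity demanded is (125 - 79)/4 = 11.5; demand is the short side, so Q = 11.5 trades at P = 79.
At Q = 11.5 the demand price is 79 and the supply price is 59. Deadweight loss is the triangle between the curves from 11.5 to 14.8333: (1/2)(79 - 59)(14.8333 - 11.5) = 33.3333.

33.33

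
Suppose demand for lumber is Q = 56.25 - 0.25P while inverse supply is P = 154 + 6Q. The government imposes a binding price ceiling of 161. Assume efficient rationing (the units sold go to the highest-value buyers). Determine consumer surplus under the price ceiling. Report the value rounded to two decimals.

71.94

Rewriting demand in inverse form: P = 225 - 4Q.
Without the control, 225 - 4Q = 154 + 6Q so Q* = 7.1 and P* = 196.6.
At P = 161, sellers supply (161 - 154)/6 = 1.1667 while buyers want more, so the quantity traded is 1.1667 at price 161.
The demand price at Q = 1.1667 is 220.3333. CS is the trapezoid between demand and 161 over [0, 1.1667]: (1/2)[(225 - 161) + (220.3333 - 161)](1.1667) = 71.9444.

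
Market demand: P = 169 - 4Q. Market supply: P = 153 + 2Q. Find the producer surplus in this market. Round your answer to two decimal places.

Set 169 - 4Q = 153 + 2Q, which gives 16 = 6Q, so Q* = 2.6667 and P* = 169 - 4(2.6667) = 158.3333.
PS is the area between P* and the supply curve from 0 to Q*: (1/2)(2.6667)(5.3333) = 7.1111.

7.11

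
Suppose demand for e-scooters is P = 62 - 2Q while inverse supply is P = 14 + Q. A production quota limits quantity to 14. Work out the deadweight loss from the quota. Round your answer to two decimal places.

Unrestricted equilibrium: Q* = (62 - 14)/(2 + 1) = 16.
At Q = 14 the demand price is 62 - 2(14) = 34 and the supply price is 14 + (14) = 28.
Deadweight loss is the triangle between the curves from 14 to 16: (1/2)(34 - 28)(16 - 14) = 6.

6.00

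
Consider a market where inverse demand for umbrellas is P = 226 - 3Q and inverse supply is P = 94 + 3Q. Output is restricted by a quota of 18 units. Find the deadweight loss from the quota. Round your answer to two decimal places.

Unrestricted equilibrium: Q* = (226 - 94)/(3 + 3) = 22.
At Q = 18 the demand price is 226 - 3(18) = 172 and the supply price is 94 + 3(18) = 148.
DWL = (1/2)(gap between curves at 18) x (Q* - 18) = (1/2)(24)(4) = 48.

48.00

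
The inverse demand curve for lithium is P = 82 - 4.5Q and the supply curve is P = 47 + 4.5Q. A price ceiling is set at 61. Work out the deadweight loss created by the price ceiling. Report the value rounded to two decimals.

2.72

Without the control, 82 - 4.5Q = 47 + 4.5Q so Q* = 3.8889 and P* = 64.5.
At P = 61, sellers supply (61 - 47)/4.5 = 3.1111 while buyers want more, so the quantity traded is 3.1111 at price 61.
At Q = 3.1111 the demand price is 68 and the supply price is 61. Deadweight loss is the triangle between the curves from 3.1111 to 3.8889: (1/2)(68 - 61)(3.8889 - 3.1111) = 2.7222.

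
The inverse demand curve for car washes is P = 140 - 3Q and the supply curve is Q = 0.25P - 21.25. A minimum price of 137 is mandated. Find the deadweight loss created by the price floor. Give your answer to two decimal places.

164.57

Rewriting supply in inverse form: P = 85 + 4Q.
Free-market equilibrium: 140 - 3Q = 85 + 4Q gives Q* = 7.8571, P* = 116.4286.
At the floor price 137, quantity demanded is (140 - 137)/3 = 1; demand is the short side, so Q = 1 trades at P = 137.
The lost-trades triangle has base Q* - 1 = 6.8571 and height equal to the gap between the curves at Q = 1, which is 137 - 89 = 48. DWL = (1/2)(6.8571)(48) = 164.5714.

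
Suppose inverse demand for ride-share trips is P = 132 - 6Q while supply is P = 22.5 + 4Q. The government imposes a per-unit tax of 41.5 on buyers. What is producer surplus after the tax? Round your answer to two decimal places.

Pre-tax equilibrium: 132 - 6Q = 22.5 + 4Q gives Q* = 10.95, P* = 66.3.
A tax on buyers shifts demand down by 41.5: (132 - 41.5) - 6Q = 22.5 + 4Q, so Q_t = 6.8. Buyers pay P_b = 91.2; sellers receive P_s = P_b - 41.5 = 49.7.
PS = (1/2)(Q_t)(P_s - 22.5) = (1/2)(6.8)(27.2) = 92.48.

92.48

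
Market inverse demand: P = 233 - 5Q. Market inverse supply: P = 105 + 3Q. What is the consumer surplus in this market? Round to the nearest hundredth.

Setting demand equal to supply, 128 = 8Q, so Q* = 16 and P* = 153.
The demand choke price is 233, so CS = (1/2)(Q*)(233 - P*) = (1/2)(16)(80) = 640.

640.00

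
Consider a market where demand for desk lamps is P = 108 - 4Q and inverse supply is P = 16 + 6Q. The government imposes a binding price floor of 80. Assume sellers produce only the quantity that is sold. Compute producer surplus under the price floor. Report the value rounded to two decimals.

301.00

Without the control, 108 - 4Q = 16 + 6Q so Q* = 9.2 and P* = 71.2.
At the floor price 80, quantity demanded is (108 - 80)/4 = 7; demand is the short side, so Q = 7 trades at P = 80.
The supply price at Q = 7 is 58. PS is the trapezoid between 80 and supply over [0, 7]: (1/2)[(80 - 16) + (80 - 58)](7) = 301.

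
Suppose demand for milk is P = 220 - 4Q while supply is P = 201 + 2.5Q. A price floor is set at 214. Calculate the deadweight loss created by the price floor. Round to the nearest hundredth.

Free-market equilibrium: 220 - 4Q = 201 + 2.5Q gives Q* = 2.9231, P* = 208.3077.
At P = 214, buyers demand (220 - 214)/4 = 1.5 while sellers would supply more, so the quantity traded is 1.5 at price 214.
At Q = 1.5 the demand price is 214 and the supply price is 204.75. Deadweight loss is the triangle between the curves from 1.5 to 2.9231: (1/2)(214 - 204.75)(2.9231 - 1.5) = 6.5817.

6.58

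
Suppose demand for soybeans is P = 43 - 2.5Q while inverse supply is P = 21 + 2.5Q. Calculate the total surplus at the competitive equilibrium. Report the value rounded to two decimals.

Equilibrium: 43 - 2.5Q = 21 + 2.5Q, so Q* = 4.4 and P* = 32.
Total surplus is the full triangle between the curves from 0 to Q*: (1/2)(4.4)(43 - 21) = 48.4.

48.40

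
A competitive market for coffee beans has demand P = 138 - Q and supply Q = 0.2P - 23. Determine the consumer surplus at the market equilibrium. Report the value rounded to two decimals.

7.35

Rewriting supply in inverse form: P = 115 + 5Q.
Set 138 - Q = 115 + 5Q, which gives 23 = 6Q, so Q* = 3.8333 and P* = 138 - (3.8333) = 134.1667.
Consumer surplus is the triangle under demand above P*: (1/2)(3.8333)(138 - 134.1667) = (1/2)(3.8333)(3.8333) = 7.3472.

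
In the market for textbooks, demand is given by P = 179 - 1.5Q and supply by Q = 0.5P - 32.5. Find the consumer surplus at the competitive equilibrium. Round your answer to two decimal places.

795.67

Rewriting supply in inverse form: P = 65 + 2Q.
Setting demand equal to supply, 114 = 3.5Q, so Q* = 32.5714 and P* = 130.1429.
CS is the area between the demand curve and P* from 0 to Q*: (1/2)(32.5714)(48.8571) = 795.6735.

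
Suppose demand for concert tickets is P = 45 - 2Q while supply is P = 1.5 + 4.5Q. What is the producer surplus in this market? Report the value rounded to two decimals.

100.77

Setting demand equal to supply, 43.5 = 6.5Q, so Q* = 6.6923 and P* = 31.6154.
The supply curve's price intercept is 1.5, so PS = (1/2)(Q*)(P* - 1.5) = (1/2)(6.6923)(30.1154) = 100.7707.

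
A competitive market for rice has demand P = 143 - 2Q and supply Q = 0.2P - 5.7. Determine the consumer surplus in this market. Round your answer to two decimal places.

267.56

Rewriting supply in inverse form: P = 28.5 + 5Q.
Equilibrium: 143 - 2Q = 28.5 + 5Q, so Q* = 16.3571 and P* = 110.2857.
CS is the area between the demand curve and P* from 0 to Q*: (1/2)(16.3571)(32.7143) = 267.5561.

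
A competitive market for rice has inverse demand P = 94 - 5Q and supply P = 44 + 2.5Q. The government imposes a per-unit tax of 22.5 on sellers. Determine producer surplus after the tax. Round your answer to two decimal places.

16.81

Pre-tax equilibrium: 94 - 5Q = 44 + 2.5Q gives Q* = 6.6667, P* = 60.6667.
A tax on sellers shifts supply up by 22.5: 94 - 5Q = 44 + 2.5Q + 22.5, so Q_t = 3.6667. Buyers pay P_b = 75.6667; sellers receive P_s = P_b - 22.5 = 53.1667.
Producer surplus is the triangle above supply below P_s: (1/2)(3.6667)(53.1667 - 44) = 16.8056.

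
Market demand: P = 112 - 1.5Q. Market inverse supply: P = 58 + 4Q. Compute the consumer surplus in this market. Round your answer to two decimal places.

72.30

Setting demand equal to supply, 54 = 5.5Q, so Q* = 9.8182 and P* = 97.2727.
Consumer surplus is the triangle under demand above P*: (1/2)(9.8182)(112 - 97.2727) = (1/2)(9.8182)(14.7273) = 72.2975.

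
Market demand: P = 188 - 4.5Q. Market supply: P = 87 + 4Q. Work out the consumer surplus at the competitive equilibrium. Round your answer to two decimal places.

317.68

Setting demand equal to supply, 101 = 8.5Q, so Q* = 11.8824 and P* = 134.5294.
Consumer surplus is the triangle under demand above P*: (1/2)(11.8824)(188 - 134.5294) = (1/2)(11.8824)(53.4706) = 317.6782.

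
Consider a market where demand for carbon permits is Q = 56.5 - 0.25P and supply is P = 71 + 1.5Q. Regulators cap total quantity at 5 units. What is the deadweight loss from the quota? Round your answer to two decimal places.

1477.84

Rewriting demand in inverse form: P = 226 - 4Q.
Without the quota, 226 - 4Q = 71 + 1.5Q gives Q* = 28.1818.
At Q = 5 the demand price is 226 - 4(5) = 206 and the supply price is 71 + 1.5(5) = 78.5.
Deadweight loss is the triangle between the curves from 5 to 28.1818: (1/2)(206 - 78.5)(28.1818 - 5) = 1477.8409.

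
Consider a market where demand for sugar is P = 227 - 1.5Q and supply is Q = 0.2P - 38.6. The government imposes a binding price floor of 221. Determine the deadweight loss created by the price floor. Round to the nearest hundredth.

4.92

Rewriting supply in inverse form: P = 193 + 5Q.
Free-market equilibrium: 227 - 1.5Q = 193 + 5Q gives Q* = 5.2308, P* = 219.1538.
At P = 221, buyers demand (227 - 221)/1.5 = 4 while sellers would supply more, so the quantity traded is 4 at price 221.
The lost-trades triangle has base Q* - 4 = 1.2308 and height equal to the gap between the curves at Q = 4, which is 221 - 213 = 8. DWL = (1/2)(1.2308)(8) = 4.9231.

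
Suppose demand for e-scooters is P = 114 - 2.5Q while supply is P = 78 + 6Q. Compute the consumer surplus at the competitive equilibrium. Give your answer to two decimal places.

Setting demand equal to supply, 36 = 8.5Q, so Q* = 4.2353 and P* = 103.4118.
CS is the area between the demand curve and P* from 0 to Q*: (1/2)(4.2353)(10.5882) = 22.4221.

22.42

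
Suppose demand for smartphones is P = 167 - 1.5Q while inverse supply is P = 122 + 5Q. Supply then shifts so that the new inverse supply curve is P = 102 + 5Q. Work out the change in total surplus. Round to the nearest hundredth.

Initial equilibrium: Q_0 = 6.9231, P_0 = 156.6154; CS_0 = (1/2)(6.9231)(10.3846) = 35.9467, PS_0 = (1/2)(6.9231)(34.6154) = 119.8225.
New equilibrium: 167 - 1.5Q = 102 + 5Q gives Q_1 = 10, P_1 = 152; CS_1 = 75, PS_1 = 250.
Change in total surplus = (75 + 250) - (35.9467 + 119.8225) = 169.2308.

169.23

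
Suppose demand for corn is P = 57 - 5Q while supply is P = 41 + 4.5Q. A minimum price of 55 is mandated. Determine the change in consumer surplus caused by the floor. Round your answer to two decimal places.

-6.69

Without the control, 57 - 5Q = 41 + 4.5Q so Q* = 1.6842 and P* = 48.5789.
At P = 55, buyers demand (57 - 55)/5 = 0.4 while sellers would supply more, so the quantity traded is 0.4 at price 55.
CS goes from (1/2)(1.6842)(8.4211) = 7.0914 to 0.4 (computed as (57 - 55)(0.4) - (1/2)(5)(0.4)^2), a change of -6.6914.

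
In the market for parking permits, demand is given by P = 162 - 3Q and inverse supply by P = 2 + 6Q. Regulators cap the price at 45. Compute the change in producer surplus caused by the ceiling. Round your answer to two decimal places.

Without the control, 162 - 3Q = 2 + 6Q so Q* = 17.7778 and P* = 108.6667.
At the ceiling price 45, quantity supplied is (45 - 2)/6 = 7.1667; supply is the short side, so Q = 7.1667 trades at P = 45.
PS goes from (1/2)(17.7778)(106.6667) = 948.1481 to 154.0833 (computed as (45 - 2)(7.1667) - (1/2)(6)(7.1667)^2), a change of -794.0648.

-794.06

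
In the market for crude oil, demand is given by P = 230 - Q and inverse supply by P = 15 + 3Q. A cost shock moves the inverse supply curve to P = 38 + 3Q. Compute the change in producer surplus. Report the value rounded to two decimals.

Initial equilibrium: Q_0 = 53.75, P_0 = 176.25; CS_0 = (1/2)(53.75)(53.75) = 1444.5312, PS_0 = (1/2)(53.75)(161.25) = 4333.5938.
New equilibrium: 230 - Q = 38 + 3Q gives Q_1 = 48, P_1 = 182; CS_1 = 1152, PS_1 = 3456.
Change in producer surplus = 3456 - 4333.5938 = -877.5938.

-877.59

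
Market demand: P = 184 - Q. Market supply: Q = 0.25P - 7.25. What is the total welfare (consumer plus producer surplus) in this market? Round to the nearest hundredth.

2402.50

Rewriting supply in inverse form: P = 29 + 4Q.
Setting demand equal to supply, 155 = 5Q, so Q* = 31 and P* = 153.
Total surplus is the full triangle between the curves from 0 to Q*: (1/2)(31)(184 - 29) = 2402.5.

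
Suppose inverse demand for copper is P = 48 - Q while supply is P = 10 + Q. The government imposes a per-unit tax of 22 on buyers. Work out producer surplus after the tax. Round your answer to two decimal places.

Without the tax, 48 - Q = 10 + Q so Q* = 19 and P* = 29.
With the tax, buyers' net willingness to pay falls by 22: (48 - 22) - Q = 10 + Q, so Q_t = 8. Buyers pay P_b = 40; sellers receive P_s = P_b - 22 = 18.
PS = (1/2)(Q_t)(P_s - 10) = (1/2)(8)(8) = 32.

32.00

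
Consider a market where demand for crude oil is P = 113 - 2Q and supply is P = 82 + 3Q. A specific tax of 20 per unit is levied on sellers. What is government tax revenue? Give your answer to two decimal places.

Without the tax, 113 - 2Q = 82 + 3Q so Q* = 6.2 and P* = 100.6.
With the tax, sellers need 20 more per unit: 113 - 2Q = 82 + 3Q + 20, so Q_t = 2.2. Buyers pay P_b = 108.6; sellers receive P_s = P_b - 20 = 88.6.
Revenue is the tax times quantity traded: 20 x 2.2 = 44.

44.00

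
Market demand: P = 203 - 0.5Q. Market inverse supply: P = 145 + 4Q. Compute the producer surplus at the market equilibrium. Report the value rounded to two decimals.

Set 203 - 0.5Q = 145 + 4Q, which gives 58 = 4.5Q, so Q* = 12.8889 and P* = 203 - 0.5(12.8889) = 196.5556.
The supply curve's price intercept is 145, so PS = (1/2)(Q*)(P* - 145) = (1/2)(12.8889)(51.5556) = 332.2469.

332.25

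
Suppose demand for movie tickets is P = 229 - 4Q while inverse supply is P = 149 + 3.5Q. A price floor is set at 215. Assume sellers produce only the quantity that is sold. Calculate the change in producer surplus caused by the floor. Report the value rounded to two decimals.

10.45

Free-market equilibrium: 229 - 4Q = 149 + 3.5Q gives Q* = 10.6667, P* = 186.3333.
At P = 215, buyers demand (229 - 215)/4 = 3.5 while sellers would supply more, so the quantity traded is 3.5 at price 215.
PS goes from (1/2)(10.6667)(37.3333) = 199.1111 to 209.5625 (computed as (215 - 149)(3.5) - (1/2)(3.5)(3.5)^2), a change of 10.4514.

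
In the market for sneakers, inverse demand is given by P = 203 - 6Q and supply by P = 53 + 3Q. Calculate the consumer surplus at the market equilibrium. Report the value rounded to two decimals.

833.33

Equilibrium: 203 - 6Q = 53 + 3Q, so Q* = 16.6667 and P* = 103.
The demand choke price is 203, so CS = (1/2)(Q*)(203 - P*) = (1/2)(16.6667)(100) = 833.3333.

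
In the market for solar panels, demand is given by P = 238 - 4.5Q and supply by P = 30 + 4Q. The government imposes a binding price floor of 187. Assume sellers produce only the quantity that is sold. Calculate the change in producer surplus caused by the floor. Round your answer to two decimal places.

324.83

Free-market equilibrium: 238 - 4.5Q = 30 + 4Q gives Q* = 24.4706, P* = 127.8824.
At P = 187, buyers demand (238 - 187)/4.5 = 11.3333 while sellers would supply more, so the quantity traded is 11.3333 at price 187.
PS goes from (1/2)(24.4706)(97.8824) = 1197.6194 to 1522.4444 (computed as (187 - 30)(11.3333) - (1/2)(4)(11.3333)^2), a change of 324.8251.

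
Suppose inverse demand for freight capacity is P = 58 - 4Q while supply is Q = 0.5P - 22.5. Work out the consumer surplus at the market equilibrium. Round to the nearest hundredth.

9.39

Rewriting supply in inverse form: P = 45 + 2Q.
Setting demand equal to supply, 13 = 6Q, so Q* = 2.1667 and P* = 49.3333.
Consumer surplus is the triangle under demand above P*: (1/2)(2.1667)(58 - 49.3333) = (1/2)(2.1667)(8.6667) = 9.3889.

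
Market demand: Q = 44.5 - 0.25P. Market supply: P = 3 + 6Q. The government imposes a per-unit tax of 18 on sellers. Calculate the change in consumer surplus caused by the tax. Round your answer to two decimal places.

Rewriting demand in inverse form: P = 178 - 4Q.
Pre-tax equilibrium: 178 - 4Q = 3 + 6Q gives Q* = 17.5, P* = 108.
With the tax, sellers need 18 more per unit: 178 - 4Q = 3 + 6Q + 18, so Q_t = 15.7. Buyers pay P_b = 115.2; sellers receive P_s = P_b - 18 = 97.2.
Consumers lose the trapezoid between P* and P_b out to Q_t plus the triangle from Q_t to Q*: change in CS = 492.98 - 612.5 = -119.52.

-119.52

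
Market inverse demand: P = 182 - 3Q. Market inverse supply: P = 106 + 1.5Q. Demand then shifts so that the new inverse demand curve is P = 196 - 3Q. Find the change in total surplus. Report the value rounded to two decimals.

258.22

Initial equilibrium: Q_0 = 16.8889, P_0 = 131.3333; CS_0 = (1/2)(16.8889)(50.6667) = 427.8519, PS_0 = (1/2)(16.8889)(25.3333) = 213.9259.
New equilibrium: 196 - 3Q = 106 + 1.5Q gives Q_1 = 20, P_1 = 136; CS_1 = 600, PS_1 = 300.
Change in total surplus = (600 + 300) - (427.8519 + 213.9259) = 258.2222.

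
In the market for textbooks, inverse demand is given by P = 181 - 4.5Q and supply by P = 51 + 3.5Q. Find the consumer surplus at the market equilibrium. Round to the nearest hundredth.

594.14

Set 181 - 4.5Q = 51 + 3.5Q, which gives 130 = 8Q, so Q* = 16.25 and P* = 181 - 4.5(16.25) = 107.875.
Consumer surplus is the triangle under demand above P*: (1/2)(16.25)(181 - 107.875) = (1/2)(16.25)(73.125) = 594.1406.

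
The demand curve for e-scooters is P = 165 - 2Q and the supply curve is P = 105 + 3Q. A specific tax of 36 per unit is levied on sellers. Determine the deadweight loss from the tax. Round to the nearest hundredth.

Without the tax, 165 - 2Q = 105 + 3Q so Q* = 12 and P* = 141.
With the tax, sellers need 36 more per unit: 165 - 2Q = 105 + 3Q + 36, so Q_t = 4.8. Buyers pay P_b = 155.4; sellers receive P_s = P_b - 36 = 119.4.
Deadweight loss is the triangle between the curves from Q_t to Q*: (1/2)(12 - 4.8)(36) = 129.6.

129.60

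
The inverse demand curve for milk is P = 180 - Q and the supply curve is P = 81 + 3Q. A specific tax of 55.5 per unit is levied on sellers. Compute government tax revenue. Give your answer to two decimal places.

Without the tax, 180 - Q = 81 + 3Q so Q* = 24.75 and P* = 155.25.
With the tax, sellers need 55.5 more per unit: 180 - Q = 81 + 3Q + 55.5, so Q_t = 10.875. Buyers pay P_b = 169.125; sellers receive P_s = P_b - 55.5 = 113.625.
Revenue is the tax times quantity traded: 55.5 x 10.875 = 603.5625.

603.56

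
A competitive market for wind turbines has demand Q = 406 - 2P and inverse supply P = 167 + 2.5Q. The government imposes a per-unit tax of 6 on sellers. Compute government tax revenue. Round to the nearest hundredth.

60.00

Rewriting demand in inverse form: P = 203 - 0.5Q.
Without the tax, 203 - 0.5Q = 167 + 2.5Q so Q* = 12 and P* = 197.
A tax on sellers shifts supply up by 6: 203 - 0.5Q = 167 + 2.5Q + 6, so Q_t = 10. Buyers pay P_b = 198; sellers receive P_s = P_b - 6 = 192.
Revenue is the tax times quantity traded: 6 x 10 = 60.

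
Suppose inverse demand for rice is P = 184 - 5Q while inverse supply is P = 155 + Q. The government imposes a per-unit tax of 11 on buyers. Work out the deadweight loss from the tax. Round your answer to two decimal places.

Pre-tax equilibrium: 184 - 5Q = 155 + Q gives Q* = 4.8333, P* = 159.8333.
A tax on buyers shifts demand down by 11: (184 - 11) - 5Q = 155 + Q, so Q_t = 3. Buyers pay P_b = 169; sellers receive P_s = P_b - 11 = 158.
The welfare triangle lost has base Q* - Q_t = 1.8333 and height t = 11, so DWL = (1/2)(1.8333)(11) = 10.0833.

10.08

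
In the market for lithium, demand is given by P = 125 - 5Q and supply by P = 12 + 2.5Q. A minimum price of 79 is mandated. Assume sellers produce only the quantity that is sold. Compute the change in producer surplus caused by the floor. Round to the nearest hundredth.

226.84

Without the control, 125 - 5Q = 12 + 2.5Q so Q* = 15.0667 and P* = 49.6667.
At the floor price 79, quantity demanded is (125 - 79)/5 = 9.2; demand is the short side, so Q = 9.2 trades at P = 79.
PS goes from (1/2)(15.0667)(37.6667) = 283.7556 to 510.6 (computed as (79 - 12)(9.2) - (1/2)(2.5)(9.2)^2), a change of 226.8444.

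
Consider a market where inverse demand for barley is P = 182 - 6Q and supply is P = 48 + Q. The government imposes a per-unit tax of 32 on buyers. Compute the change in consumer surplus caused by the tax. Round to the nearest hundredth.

Pre-tax equilibrium: 182 - 6Q = 48 + Q gives Q* = 19.1429, P* = 67.1429.
A tax on buyers shifts demand down by 32: (182 - 32) - 6Q = 48 + Q, so Q_t = 14.5714. Buyers pay P_b = 94.5714; sellers receive P_s = P_b - 32 = 62.5714.
Consumers lose the trapezoid between P* and P_b out to Q_t plus the triangle from Q_t to Q*: change in CS = 636.9796 - 1099.3469 = -462.3673.

-462.37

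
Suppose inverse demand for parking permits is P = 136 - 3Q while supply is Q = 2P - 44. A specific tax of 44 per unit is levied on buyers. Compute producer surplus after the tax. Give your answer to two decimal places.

Rewriting supply in inverse form: P = 22 + 0.5Q.
Without the tax, 136 - 3Q = 22 + 0.5Q so Q* = 32.5714 and P* = 38.2857.
With the tax, buyers' net willingness to pay falls by 44: (136 - 44) - 3Q = 22 + 0.5Q, so Q_t = 20. Buyers pay P_b = 76; sellers receive P_s = P_b - 44 = 32.
Producer surplus is the triangle above supply below P_s: (1/2)(20)(32 - 22) = 100.

100.00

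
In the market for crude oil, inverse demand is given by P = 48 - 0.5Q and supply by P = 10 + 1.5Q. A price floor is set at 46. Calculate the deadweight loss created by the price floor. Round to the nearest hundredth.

Without the control, 48 - 0.5Q = 10 + 1.5Q so Q* = 19 and P* = 38.5.
At the floor price 46, quantity demanded is (48 - 46)/0.5 = 4; demand is the short side, so Q = 4 trades at P = 46.
At Q = 4 the demand price is 46 and the supply price is 16. Deadweight loss is the triangle between the curves from 4 to 19: (1/2)(46 - 16)(19 - 4) = 225.

225.00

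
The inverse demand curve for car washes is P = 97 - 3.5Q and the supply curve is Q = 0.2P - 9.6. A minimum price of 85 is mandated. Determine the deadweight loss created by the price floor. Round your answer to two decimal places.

23.19

Rewriting supply in inverse form: P = 48 + 5Q.
Free-market equilibrium: 97 - 3.5Q = 48 + 5Q gives Q* = 5.7647, P* = 76.8235.
At P = 85, buyers demand (97 - 85)/3.5 = 3.4286 while sellers would supply more, so the quantity traded is 3.4286 at price 85.
At Q = 3.4286 the demand price is 85 and the supply price is 65.1429. Deadweight loss is the triangle between the curves from 3.4286 to 5.7647: (1/2)(85 - 65.1429)(5.7647 - 3.4286) = 23.1945.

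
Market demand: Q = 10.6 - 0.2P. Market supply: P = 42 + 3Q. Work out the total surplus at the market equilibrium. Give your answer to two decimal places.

Rewriting demand in inverse form: P = 53 - 5Q.
Set 53 - 5Q = 42 + 3Q, which gives 11 = 8Q, so Q* = 1.375 and P* = 53 - 5(1.375) = 46.125.
Total surplus is the full triangle between the curves from 0 to Q*: (1/2)(1.375)(53 - 42) = 7.5625.

7.56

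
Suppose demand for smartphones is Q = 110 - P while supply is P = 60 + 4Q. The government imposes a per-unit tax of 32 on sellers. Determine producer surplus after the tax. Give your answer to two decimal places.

25.92

Rewriting demand in inverse form: P = 110 - Q.
Pre-tax equilibrium: 110 - Q = 60 + 4Q gives Q* = 10, P* = 100.
A tax on sellers shifts supply up by 32: 110 - Q = 60 + 4Q + 32, so Q_t = 3.6. Buyers pay P_b = 106.4; sellers receive P_s = P_b - 32 = 74.4.
PS = (1/2)(Q_t)(P_s - 60) = (1/2)(3.6)(14.4) = 25.92.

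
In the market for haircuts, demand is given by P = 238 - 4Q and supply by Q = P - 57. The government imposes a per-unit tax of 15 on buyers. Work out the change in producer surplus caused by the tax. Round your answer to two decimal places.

-104.10

Rewriting supply in inverse form: P = 57 + Q.
Pre-tax equilibrium: 238 - 4Q = 57 + Q gives Q* = 36.2, P* = 93.2.
A tax on buyers shifts demand down by 15: (238 - 15) - 4Q = 57 + Q, so Q_t = 33.2. Buyers pay P_b = 105.2; sellers receive P_s = P_b - 15 = 90.2.
Producers lose the trapezoid between P_s and P* out to Q_t plus the triangle from Q_t to Q*: change in PS = 551.12 - 655.22 = -104.1.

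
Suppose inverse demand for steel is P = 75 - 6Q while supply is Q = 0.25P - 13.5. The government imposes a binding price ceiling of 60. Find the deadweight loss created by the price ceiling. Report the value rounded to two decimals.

1.80

Rewriting supply in inverse form: P = 54 + 4Q.
Free-market equilibrium: 75 - 6Q = 54 + 4Q gives Q* = 2.1, P* = 62.4.
At P = 60, sellers supply (60 - 54)/4 = 1.5 while buyers want more, so the quantity traded is 1.5 at price 60.
The lost-trades triangle has base Q* - 1.5 = 0.6 and height equal to the gap between the curves at Q = 1.5, which is 66 - 60 = 6. DWL = (1/2)(0.6)(6) = 1.8.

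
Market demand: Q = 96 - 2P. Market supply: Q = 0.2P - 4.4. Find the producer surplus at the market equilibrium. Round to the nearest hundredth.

Rewriting demand in inverse form: P = 48 - 0.5Q.
Rewriting supply in inverse form: P = 22 + 5Q.
Set 48 - 0.5Q = 22 + 5Q, which gives 26 = 5.5Q, so Q* = 4.7273 and P* = 48 - 0.5(4.7273) = 45.6364.
PS is the area between P* and the supply curve from 0 to Q*: (1/2)(4.7273)(23.6364) = 55.8678.

55.87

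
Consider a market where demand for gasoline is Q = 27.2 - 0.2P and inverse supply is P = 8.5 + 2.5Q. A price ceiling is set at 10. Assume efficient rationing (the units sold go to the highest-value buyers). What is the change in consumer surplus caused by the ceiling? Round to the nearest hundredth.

Rewriting demand in inverse form: P = 136 - 5Q.
Without the control, 136 - 5Q = 8.5 + 2.5Q so Q* = 17 and P* = 51.
At P = 10, sellers supply (10 - 8.5)/2.5 = 0.6 while buyers want more, so the quantity traded is 0.6 at price 10.
CS goes from (1/2)(17)(85) = 722.5 to 74.7 (computed as (136 - 10)(0.6) - (1/2)(5)(0.6)^2), a change of -647.8.

-647.80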